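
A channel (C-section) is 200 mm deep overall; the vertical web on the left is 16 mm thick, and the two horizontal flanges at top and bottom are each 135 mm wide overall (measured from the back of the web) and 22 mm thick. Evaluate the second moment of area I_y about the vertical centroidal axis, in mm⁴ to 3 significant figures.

Split into non-overlapping primitives; take the origin at the lower-left of the bounding box.
Web: 16 × 200, A = 3 200 mm², x = 8 mm, Ī = 68 267 mm⁴.
Top flange (beyond web): 119 × 22, A = 2 618 mm², x = 75.5 mm, Ī = 3 089 458 mm⁴.
Bottom flange (beyond web): 119 × 22, A = 2 618 mm², x = 75.5 mm, Ī = 3 089 458 mm⁴.
Centroid: x̄ = ΣA·x / ΣA = 49.895 mm.
Transfer each piece to the vertical centroidal axis using Ī + A·d² with d = x − 49.895:
  web: d = -41.895 mm → contributes +5 684 998 mm⁴
  top flange (beyond web): d = 25.605 mm → contributes +4 805 801 mm⁴
  bottom flange (beyond web): d = 25.605 mm → contributes +4 805 801 mm⁴
Total I = 15 296 600 mm⁴.

I_y ≈ 1.53 × 10⁷ mm⁴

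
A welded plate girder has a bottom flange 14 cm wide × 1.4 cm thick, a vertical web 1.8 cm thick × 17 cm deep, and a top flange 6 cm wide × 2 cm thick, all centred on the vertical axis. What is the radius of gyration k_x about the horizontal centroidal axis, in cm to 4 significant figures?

k_x ≈ 7.410 cm

Break the section into simple shapes (no overlaps), measuring from the bottom-left corner of the bounding box.
Bottom plate: 14 × 1.4, A = 19.6 cm², y = 0.7 cm, Ī = 3.20133 cm⁴.
Web plate: 1.8 × 17, A = 30.6 cm², y = 9.9 cm, Ī = 736.95 cm⁴.
Top plate: 6 × 2, A = 12 cm², y = 19.4 cm, Ī = 4 cm⁴.
Centroid: ȳ = ΣA·y / ΣA = 8.83376 cm.
Transfer each piece to the horizontal centroidal axis using Ī + A·d² with d = y − 8.83376:
  bottom plate: d = -8.13376 cm → contributes +1299.9 cm⁴
  web plate: d = 1.06624 cm → contributes +771.738 cm⁴
  top plate: d = 10.5662 cm → contributes +1343.74 cm⁴
Total I = 3415.38 cm⁴.
Radius of gyration: k = √(I/A) = √(3415.38 / 62.2) = 7.41011 cm.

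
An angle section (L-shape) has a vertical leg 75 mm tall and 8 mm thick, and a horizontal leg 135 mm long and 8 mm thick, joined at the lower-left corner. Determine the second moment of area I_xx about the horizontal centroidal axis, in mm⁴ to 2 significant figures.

I_xx ≈ 7.1 × 10⁵ mm⁴

Break the section into simple shapes (no overlaps), measuring from the bottom-left corner of the bounding box.
Vertical leg: 8 × 75, A = 600 mm², y = 37.5 mm, Ī = 281 250 mm⁴.
Horizontal leg (remainder): 127 × 8, A = 1 016 mm², y = 4 mm, Ī = 5 419 mm⁴.
Centroid: ȳ = ΣA·y / ΣA = 16.44 mm.
Transfer each piece to the horizontal centroidal axis using Ī + A·d² with d = y − 16.44:
  vertical leg: d = 21.06 mm → contributes +547 412 mm⁴
  horizontal leg (remainder): d = -12.44 mm → contributes +162 601 mm⁴
Total I = 710 012 mm⁴.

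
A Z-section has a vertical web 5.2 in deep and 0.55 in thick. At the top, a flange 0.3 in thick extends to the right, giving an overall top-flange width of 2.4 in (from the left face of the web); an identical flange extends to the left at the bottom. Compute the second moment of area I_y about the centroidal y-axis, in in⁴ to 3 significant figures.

Decompose the section into non-overlapping parts with the origin at the bottom-left of its bounding rectangle.
Web: 0.55 × 5.2, A = 2.86 in², x = 2.125 in, Ī = 0.072096 in⁴.
Top flange (beyond web): 1.85 × 0.3, A = 0.555 in², x = 3.325 in, Ī = 0.15829 in⁴.
Bottom flange (beyond web): 1.85 × 0.3, A = 0.555 in², x = 0.925 in, Ī = 0.15829 in⁴.
Centroid: x̄ = ΣA·x / ΣA = 2.125 in.
Transfer each piece to the centroidal y-axis using Ī + A·d² with d = x − 2.125:
  web: d = 0 in → contributes +0.072096 in⁴
  top flange (beyond web): d = 1.2 in → contributes +0.95749 in⁴
  bottom flange (beyond web): d = -1.2 in → contributes +0.95749 in⁴
Total I = 1.9871 in⁴.

I_y ≈ 1.99 in⁴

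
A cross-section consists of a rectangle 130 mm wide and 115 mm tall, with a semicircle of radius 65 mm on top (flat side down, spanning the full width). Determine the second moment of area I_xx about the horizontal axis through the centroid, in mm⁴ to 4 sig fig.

Split into non-overlapping primitives; take the origin at the lower-left of the bounding box.
Rectangular body: 130 × 115, A = 14 950 mm², y = 57.5 mm, Ī = 16 476 146 mm⁴.
Semicircular cap: semicircle r = 65, A = 6636.61 mm², y = 142.587 mm, Ī = 1 959 230 mm⁴.
Centroid: ȳ = ΣA·y / ΣA = 83.6592 mm.
Transfer each piece to the horizontal axis through the centroid using Ī + A·d² with d = y − 83.6592:
  rectangular body: d = -26.1592 mm → contributes +26 706 490 mm⁴
  semicircular cap: d = 58.9277 mm → contributes +25 004 663 mm⁴
Total I = 51 711 153 mm⁴.

I_xx ≈ 5.171 × 10⁷ mm⁴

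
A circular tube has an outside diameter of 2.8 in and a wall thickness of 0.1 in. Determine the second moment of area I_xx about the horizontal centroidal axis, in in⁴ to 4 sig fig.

Split into non-overlapping primitives; take the origin at the lower-left of the bounding box.
Outer circle: ⌀2.8, A = 6.15752 in², y = 1.4 in, Ī = 3.01719 in⁴.
Bore (subtracted): ⌀2.6, A = 5.30929 in², y = 1.4 in, Ī = 2.24318 in⁴.
By symmetry the centroid is at mid-height, ȳ = 1.4 in.
All pieces are centred on the horizontal centroidal axis, so I = ΣĪ (holes subtracted) = 0.77401 in⁴.

I_xx ≈ 0.7740 in⁴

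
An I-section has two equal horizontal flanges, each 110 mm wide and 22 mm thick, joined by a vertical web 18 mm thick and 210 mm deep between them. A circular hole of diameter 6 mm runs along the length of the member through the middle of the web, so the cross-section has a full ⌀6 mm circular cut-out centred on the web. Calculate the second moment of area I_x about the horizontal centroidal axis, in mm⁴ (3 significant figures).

Decompose the section into non-overlapping parts with the origin at the bottom-left of its bounding rectangle.
Bottom flange: 110 × 22, A = 2 420 mm², y = 11 mm, Ī = 97 607 mm⁴.
Web: 18 × 210, A = 3 780 mm², y = 127 mm, Ī = 13 891 500 mm⁴.
Top flange: 110 × 22, A = 2 420 mm², y = 243 mm, Ī = 97 607 mm⁴.
Hole (subtracted): ⌀6, A = 28.274 mm², y = 127 mm, Ī = 63.617 mm⁴.
By symmetry the centroid is at mid-height, ȳ = 127 mm.
Transfer each piece to the horizontal centroidal axis using Ī + A·d² with d = y − 127:
  bottom flange: d = -116 mm → contributes +32 661 127 mm⁴
  web: d = 0 mm → contributes +13 891 500 mm⁴
  top flange: d = 116 mm → contributes +32 661 127 mm⁴
  hole: d = 0 mm → contributes −63.617 mm⁴
Total I = 79 213 690 mm⁴.

I_x ≈ 7.92 × 10⁷ mm⁴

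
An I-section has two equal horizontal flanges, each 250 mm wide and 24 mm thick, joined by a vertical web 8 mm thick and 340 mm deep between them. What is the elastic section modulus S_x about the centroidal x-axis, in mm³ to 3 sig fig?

Break the section into simple shapes (no overlaps), measuring from the bottom-left corner of the bounding box.
Bottom flange: 250 × 24, A = 6 000 mm², y = 12 mm, Ī = 288 000 mm⁴.
Web: 8 × 340, A = 2 720 mm², y = 194 mm, Ī = 26 202 667 mm⁴.
Top flange: 250 × 24, A = 6 000 mm², y = 376 mm, Ī = 288 000 mm⁴.
By symmetry the centroid is at mid-height, ȳ = 194 mm.
Transfer each piece to the centroidal x-axis using Ī + A·d² with d = y − 194:
  bottom flange: d = -182 mm → contributes +199 032 000 mm⁴
  web: d = 0 mm → contributes +26 202 667 mm⁴
  top flange: d = 182 mm → contributes +199 032 000 mm⁴
Total I = 424 266 667 mm⁴.
Extreme fibre distance c = 194 mm; S = I/c = 2 186 942 mm³.

S_x ≈ 2.19 × 10⁶ mm³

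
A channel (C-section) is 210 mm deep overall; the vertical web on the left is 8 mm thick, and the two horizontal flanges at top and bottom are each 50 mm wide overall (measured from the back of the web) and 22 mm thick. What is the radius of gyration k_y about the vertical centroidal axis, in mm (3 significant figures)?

k_y ≈ 15.3 mm

Break the section into simple shapes (no overlaps), measuring from the bottom-left corner of the bounding box.
Web: 8 × 210, A = 1 680 mm², x = 4 mm, Ī = 8 960 mm⁴.
Top flange (beyond web): 42 × 22, A = 924 mm², x = 29 mm, Ī = 135 828 mm⁴.
Bottom flange (beyond web): 42 × 22, A = 924 mm², x = 29 mm, Ī = 135 828 mm⁴.
Centroid: x̄ = ΣA·x / ΣA = 17.095 mm.
Transfer each piece to the vertical centroidal axis using Ī + A·d² with d = x − 17.095:
  web: d = -13.095 mm → contributes +297 055 mm⁴
  top flange (beyond web): d = 11.905 mm → contributes +266 780 mm⁴
  bottom flange (beyond web): d = 11.905 mm → contributes +266 780 mm⁴
Total I = 830 616 mm⁴.
Radius of gyration: k = √(I/A) = √(830 616 / 3 528) = 15.344 mm.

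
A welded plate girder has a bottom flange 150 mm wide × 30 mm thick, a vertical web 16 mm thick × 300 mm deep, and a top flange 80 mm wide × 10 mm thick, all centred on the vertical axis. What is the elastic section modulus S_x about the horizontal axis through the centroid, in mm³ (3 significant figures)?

S_x ≈ 6.34 × 10⁵ mm³

Treat the section as a set of non-overlapping primitives; coordinates are from the bounding-box lower-left.
Bottom plate: 150 × 30, A = 4 500 mm², y = 15 mm, Ī = 337 500 mm⁴.
Web plate: 16 × 300, A = 4 800 mm², y = 180 mm, Ī = 36 000 000 mm⁴.
Top plate: 80 × 10, A = 800 mm², y = 335 mm, Ī = 6666.7 mm⁴.
Centroid: ȳ = ΣA·y / ΣA = 118.76 mm.
Transfer each piece to the horizontal axis through the centroid using Ī + A·d² with d = y − 118.76:
  bottom plate: d = -103.76 mm → contributes +48 787 338 mm⁴
  web plate: d = 61.238 mm → contributes +54 000 224 mm⁴
  top plate: d = 216.24 mm → contributes +37 413 635 mm⁴
Total I = 140 201 196 mm⁴.
Extreme fibre distance c = 221.24 mm; S = I/c = 633 713 mm³.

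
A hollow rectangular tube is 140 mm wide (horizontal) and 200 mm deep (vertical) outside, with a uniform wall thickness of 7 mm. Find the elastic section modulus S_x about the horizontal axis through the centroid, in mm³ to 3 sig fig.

S_x ≈ 2.58 × 10⁵ mm³

Treat the section as a set of non-overlapping primitives; coordinates are from the bounding-box lower-left.
Outer rectangle: 140 × 200, A = 28 000 mm², y = 100 mm, Ī = 93 333 333 mm⁴.
Inner void (subtracted): 126 × 186, A = 23 436 mm², y = 100 mm, Ī = 67 565 988 mm⁴.
By symmetry the centroid is at mid-height, ȳ = 100 mm.
All pieces are centred on the horizontal axis through the centroid, so I = ΣĪ (holes subtracted) = 25 767 345 mm⁴.
Extreme fibre distance c = 100 mm; S = I/c = 257 673 mm³.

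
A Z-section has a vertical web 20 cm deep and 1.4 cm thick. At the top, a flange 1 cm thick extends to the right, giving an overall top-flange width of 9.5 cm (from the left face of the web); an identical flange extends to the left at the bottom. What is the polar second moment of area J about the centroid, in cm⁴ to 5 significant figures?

J ≈ 2855.4 cm⁴

Split into non-overlapping primitives; take the origin at the lower-left of the bounding box.
Web: 1.4 × 20, A = 28 cm², y = 10 cm, Ī = 933.3333 cm⁴.
Top flange (beyond web): 8.1 × 1, A = 8.1 cm², y = 19.5 cm, Ī = 0.675 cm⁴.
Bottom flange (beyond web): 8.1 × 1, A = 8.1 cm², y = 0.5 cm, Ī = 0.675 cm⁴.
Centroid: ȳ = ΣA·y / ΣA = 10 cm.
Transfer each piece to the centroidal x-axis using Ī + A·d² with d = y − 10:
  web: d = 0 cm → contributes +933.3333 cm⁴
  top flange (beyond web): d = 9.5 cm → contributes +731.7 cm⁴
  bottom flange (beyond web): d = -9.5 cm → contributes +731.7 cm⁴
Total I = 2396.733 cm⁴.
For the y-axis: x̄ = 8.8 cm.
Repeating about the centroidal y-axis gives I_y = 458.6593 cm⁴.
Polar second moment: J = I_x + I_y = 2855.393 cm⁴.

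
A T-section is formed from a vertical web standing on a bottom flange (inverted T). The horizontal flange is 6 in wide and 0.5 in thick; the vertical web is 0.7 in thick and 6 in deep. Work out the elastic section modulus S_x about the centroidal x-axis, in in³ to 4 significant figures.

S_x ≈ 7.153 in³

Treat the section as a set of non-overlapping primitives; coordinates are from the bounding-box lower-left.
Flange: 6 × 0.5, A = 3 in², y = 0.25 in, Ī = 0.0625 in⁴.
Web: 0.7 × 6, A = 4.2 in², y = 3.5 in, Ī = 12.6 in⁴.
Centroid: ȳ = ΣA·y / ΣA = 2.14583 in.
Transfer each piece to the centroidal x-axis using Ī + A·d² with d = y − 2.14583:
  flange: d = -1.89583 in → contributes +10.8451 in⁴
  web: d = 1.35417 in → contributes +20.3018 in⁴
Total I = 31.1469 in⁴.
Extreme fibre distance c = 4.35417 in; S = I/c = 7.15335 in³.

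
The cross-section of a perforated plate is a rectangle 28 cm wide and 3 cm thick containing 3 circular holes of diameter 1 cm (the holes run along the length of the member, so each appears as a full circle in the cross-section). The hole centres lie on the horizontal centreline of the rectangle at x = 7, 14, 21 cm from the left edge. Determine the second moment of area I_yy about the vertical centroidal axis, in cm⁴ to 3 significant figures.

Decompose the section into non-overlapping parts with the origin at the bottom-left of its bounding rectangle.
Plate: 28 × 3, A = 84 cm², x = 14 cm, Ī = 5 488 cm⁴.
Hole 1 (subtracted): ⌀1, A = 0.7854 cm², x = 7 cm, Ī = 0.049087 cm⁴.
Hole 2 (subtracted): ⌀1, A = 0.7854 cm², x = 14 cm, Ī = 0.049087 cm⁴.
Hole 3 (subtracted): ⌀1, A = 0.7854 cm², x = 21 cm, Ī = 0.049087 cm⁴.
By symmetry the centroid is at mid-width, x̄ = 14 cm.
Transfer each piece to the vertical centroidal axis using Ī + A·d² with d = x − 14:
  plate: d = 0 cm → contributes +5 488 cm⁴
  hole 1: d = -7 cm → contributes −38.534 cm⁴
  hole 2: d = 0 cm → contributes −0.049087 cm⁴
  hole 3: d = 7 cm → contributes −38.534 cm⁴
Total I = 5410.9 cm⁴.

I_yy ≈ 5410 cm⁴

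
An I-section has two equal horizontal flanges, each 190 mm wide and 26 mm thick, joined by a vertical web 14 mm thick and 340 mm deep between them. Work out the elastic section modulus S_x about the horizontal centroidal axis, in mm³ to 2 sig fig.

S_x ≈ 1.9 × 10⁶ mm³

Break the section into simple shapes (no overlaps), measuring from the bottom-left corner of the bounding box.
Bottom flange: 190 × 26, A = 4 940 mm², y = 13 mm, Ī = 278 287 mm⁴.
Web: 14 × 340, A = 4 760 mm², y = 196 mm, Ī = 45 854 667 mm⁴.
Top flange: 190 × 26, A = 4 940 mm², y = 379 mm, Ī = 278 287 mm⁴.
By symmetry the centroid is at mid-height, ȳ = 196 mm.
Transfer each piece to the horizontal centroidal axis using Ī + A·d² with d = y − 196:
  bottom flange: d = -183 mm → contributes +165 713 947 mm⁴
  web: d = 0 mm → contributes +45 854 667 mm⁴
  top flange: d = 183 mm → contributes +165 713 947 mm⁴
Total I = 377 282 560 mm⁴.
Extreme fibre distance c = 196 mm; S = I/c = 1 924 911 mm³.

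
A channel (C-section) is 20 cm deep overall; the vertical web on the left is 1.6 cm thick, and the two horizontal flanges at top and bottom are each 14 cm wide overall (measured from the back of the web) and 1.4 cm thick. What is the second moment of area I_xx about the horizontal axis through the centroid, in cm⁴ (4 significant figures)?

Treat the section as a set of non-overlapping primitives; coordinates are from the bounding-box lower-left.
Web: 1.6 × 20, A = 32 cm², y = 10 cm, Ī = 1066.67 cm⁴.
Top flange (beyond web): 12.4 × 1.4, A = 17.36 cm², y = 19.3 cm, Ī = 2.83547 cm⁴.
Bottom flange (beyond web): 12.4 × 1.4, A = 17.36 cm², y = 0.7 cm, Ī = 2.83547 cm⁴.
By symmetry the centroid is at mid-height, ȳ = 10 cm.
Transfer each piece to the horizontal axis through the centroid using Ī + A·d² with d = y − 10:
  web: d = 0 cm → contributes +1066.67 cm⁴
  top flange (beyond web): d = 9.3 cm → contributes +1504.3 cm⁴
  bottom flange (beyond web): d = -9.3 cm → contributes +1504.3 cm⁴
Total I = 4075.27 cm⁴.

I_xx ≈ 4075 cm⁴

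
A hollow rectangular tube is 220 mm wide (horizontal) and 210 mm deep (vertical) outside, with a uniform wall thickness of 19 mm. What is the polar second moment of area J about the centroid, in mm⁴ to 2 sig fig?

Break the section into simple shapes (no overlaps), measuring from the bottom-left corner of the bounding box.
Outer rectangle: 220 × 210, A = 46 200 mm², y = 105 mm, Ī = 169 785 000 mm⁴.
Inner void (subtracted): 182 × 172, A = 31 304 mm², y = 105 mm, Ī = 77 174 795 mm⁴.
By symmetry the centroid is at mid-height, ȳ = 105 mm.
All pieces are centred on the centroidal x-axis, so I = ΣĪ (holes subtracted) = 92 610 205 mm⁴.
Repeating about the centroidal y-axis gives I_y = 99 930 525 mm⁴.
Polar second moment: J = I_x + I_y = 192 540 731 mm⁴.

J ≈ 1.9 × 10⁸ mm⁴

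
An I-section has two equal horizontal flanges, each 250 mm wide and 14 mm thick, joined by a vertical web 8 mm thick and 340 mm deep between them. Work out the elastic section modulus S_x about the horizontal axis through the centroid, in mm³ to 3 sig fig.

Break the section into simple shapes (no overlaps), measuring from the bottom-left corner of the bounding box.
Bottom flange: 250 × 14, A = 3 500 mm², y = 7 mm, Ī = 57 167 mm⁴.
Web: 8 × 340, A = 2 720 mm², y = 184 mm, Ī = 26 202 667 mm⁴.
Top flange: 250 × 14, A = 3 500 mm², y = 361 mm, Ī = 57 167 mm⁴.
By symmetry the centroid is at mid-height, ȳ = 184 mm.
Transfer each piece to the horizontal axis through the centroid using Ī + A·d² with d = y − 184:
  bottom flange: d = -177 mm → contributes +109 708 667 mm⁴
  web: d = 0 mm → contributes +26 202 667 mm⁴
  top flange: d = 177 mm → contributes +109 708 667 mm⁴
Total I = 245 620 000 mm⁴.
Extreme fibre distance c = 184 mm; S = I/c = 1 334 891 mm³.

S_x ≈ 1.33 × 10⁶ mm³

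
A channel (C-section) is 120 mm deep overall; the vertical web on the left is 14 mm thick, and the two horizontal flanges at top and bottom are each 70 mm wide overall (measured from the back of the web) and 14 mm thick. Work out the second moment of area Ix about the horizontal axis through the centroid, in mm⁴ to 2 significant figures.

Ix ≈ 6.4 × 10⁶ mm⁴

Break the section into simple shapes (no overlaps), measuring from the bottom-left corner of the bounding box.
Web: 14 × 120, A = 1 680 mm², y = 60 mm, Ī = 2 016 000 mm⁴.
Top flange (beyond web): 56 × 14, A = 784 mm², y = 113 mm, Ī = 12 805 mm⁴.
Bottom flange (beyond web): 56 × 14, A = 784 mm², y = 7 mm, Ī = 12 805 mm⁴.
By symmetry the centroid is at mid-height, ȳ = 60 mm.
Transfer each piece to the horizontal axis through the centroid using Ī + A·d² with d = y − 60:
  web: d = 0 mm → contributes +2 016 000 mm⁴
  top flange (beyond web): d = 53 mm → contributes +2 215 061 mm⁴
  bottom flange (beyond web): d = -53 mm → contributes +2 215 061 mm⁴
Total I = 6 446 123 mm⁴.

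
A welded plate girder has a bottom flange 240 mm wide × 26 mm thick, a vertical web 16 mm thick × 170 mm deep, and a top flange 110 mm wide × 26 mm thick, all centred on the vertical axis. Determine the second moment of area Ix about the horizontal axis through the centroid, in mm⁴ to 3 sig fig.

Ix ≈ 8.52 × 10⁷ mm⁴

Break the section into simple shapes (no overlaps), measuring from the bottom-left corner of the bounding box.
Bottom plate: 240 × 26, A = 6 240 mm², y = 13 mm, Ī = 351 520 mm⁴.
Web plate: 16 × 170, A = 2 720 mm², y = 111 mm, Ī = 6 550 667 mm⁴.
Top plate: 110 × 26, A = 2 860 mm², y = 209 mm, Ī = 161 113 mm⁴.
Centroid: ȳ = ΣA·y / ΣA = 82.976 mm.
Transfer each piece to the horizontal axis through the centroid using Ī + A·d² with d = y − 82.976:
  bottom plate: d = -69.976 mm → contributes +30 906 829 mm⁴
  web plate: d = 28.024 mm → contributes +8 686 756 mm⁴
  top plate: d = 126.02 mm → contributes +45 583 548 mm⁴
Total I = 85 177 133 mm⁴.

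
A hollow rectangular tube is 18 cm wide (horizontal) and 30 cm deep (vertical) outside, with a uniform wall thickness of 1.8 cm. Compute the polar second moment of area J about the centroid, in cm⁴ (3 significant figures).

J ≈ 2.64 × 10⁴ cm⁴

Break the section into simple shapes (no overlaps), measuring from the bottom-left corner of the bounding box.
Outer rectangle: 18 × 30, A = 540 cm², y = 15 cm, Ī = 40 500 cm⁴.
Inner void (subtracted): 14.4 × 26.4, A = 380.16 cm², y = 15 cm, Ī = 22 080 cm⁴.
By symmetry the centroid is at mid-height, ȳ = 15 cm.
All pieces are centred on the centroidal x-axis, so I = ΣĪ (holes subtracted) = 18 420 cm⁴.
Repeating about the centroidal y-axis gives I_y = 8010.8 cm⁴.
Polar second moment: J = I_x + I_y = 26 431 cm⁴.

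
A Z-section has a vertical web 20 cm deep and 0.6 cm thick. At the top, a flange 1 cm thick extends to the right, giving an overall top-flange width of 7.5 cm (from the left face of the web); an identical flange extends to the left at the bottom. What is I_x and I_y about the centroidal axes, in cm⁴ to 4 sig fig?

Treat the section as a set of non-overlapping primitives; coordinates are from the bounding-box lower-left.
Web: 0.6 × 20, A = 12 cm², y = 10 cm, Ī = 400 cm⁴.
Top flange (beyond web): 6.9 × 1, A = 6.9 cm², y = 19.5 cm, Ī = 0.575 cm⁴.
Bottom flange (beyond web): 6.9 × 1, A = 6.9 cm², y = 0.5 cm, Ī = 0.575 cm⁴.
Centroid: ȳ = ΣA·y / ΣA = 10 cm.
Transfer each piece to the centroidal x-axis using Ī + A·d² with d = y − 10:
  web: d = 0 cm → contributes +400 cm⁴
  top flange (beyond web): d = 9.5 cm → contributes +623.3 cm⁴
  bottom flange (beyond web): d = -9.5 cm → contributes +623.3 cm⁴
Total I = 1646.6 cm⁴.
For the y-axis: x̄ = 7.2 cm.
Repeating about the centroidal y-axis gives I_y = 249.174 cm⁴.

I_x ≈ 1647 cm⁴, I_y ≈ 249.2 cm⁴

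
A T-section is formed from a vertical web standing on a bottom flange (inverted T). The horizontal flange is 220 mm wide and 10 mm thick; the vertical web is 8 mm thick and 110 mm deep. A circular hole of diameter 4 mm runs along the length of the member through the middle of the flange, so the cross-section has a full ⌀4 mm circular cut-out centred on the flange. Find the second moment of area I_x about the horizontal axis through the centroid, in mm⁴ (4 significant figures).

Treat the section as a set of non-overlapping primitives; coordinates are from the bounding-box lower-left.
Flange: 220 × 10, A = 2 200 mm², y = 5 mm, Ī = 18333.3 mm⁴.
Web: 8 × 110, A = 880 mm², y = 65 mm, Ī = 887 333 mm⁴.
Hole (subtracted): ⌀4, A = 12.5664 mm², y = 5 mm, Ī = 12.5664 mm⁴.
Centroid: ȳ = ΣA·y / ΣA = 22.2131 mm.
Transfer each piece to the horizontal axis through the centroid using Ī + A·d² with d = y − 22.2131:
  flange: d = -17.2131 mm → contributes +670 172 mm⁴
  web: d = 42.7869 mm → contributes +2 498 367 mm⁴
  hole: d = -17.2131 mm → contributes −3735.86 mm⁴
Total I = 3 164 803 mm⁴.

I_x ≈ 3.165 × 10⁶ mm⁴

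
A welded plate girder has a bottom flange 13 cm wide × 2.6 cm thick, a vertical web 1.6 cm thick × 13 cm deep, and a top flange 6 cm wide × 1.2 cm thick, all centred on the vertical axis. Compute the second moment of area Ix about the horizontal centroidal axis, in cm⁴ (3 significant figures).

Decompose the section into non-overlapping parts with the origin at the bottom-left of its bounding rectangle.
Bottom plate: 13 × 2.6, A = 33.8 cm², y = 1.3 cm, Ī = 19.041 cm⁴.
Web plate: 1.6 × 13, A = 20.8 cm², y = 9.1 cm, Ī = 292.93 cm⁴.
Top plate: 6 × 1.2, A = 7.2 cm², y = 16.2 cm, Ī = 0.864 cm⁴.
Centroid: ȳ = ΣA·y / ΣA = 5.6612 cm.
Transfer each piece to the horizontal centroidal axis using Ī + A·d² with d = y − 5.6612:
  bottom plate: d = -4.3612 cm → contributes +661.91 cm⁴
  web plate: d = 3.4388 cm → contributes +538.91 cm⁴
  top plate: d = 10.539 cm → contributes +800.55 cm⁴
Total I = 2001.4 cm⁴.

Ix ≈ 2000 cm⁴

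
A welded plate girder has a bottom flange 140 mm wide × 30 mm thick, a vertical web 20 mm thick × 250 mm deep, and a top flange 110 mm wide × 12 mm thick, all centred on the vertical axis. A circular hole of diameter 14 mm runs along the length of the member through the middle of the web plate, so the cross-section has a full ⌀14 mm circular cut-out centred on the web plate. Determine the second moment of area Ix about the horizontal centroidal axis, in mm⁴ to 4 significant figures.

Split into non-overlapping primitives; take the origin at the lower-left of the bounding box.
Bottom plate: 140 × 30, A = 4 200 mm², y = 15 mm, Ī = 315 000 mm⁴.
Web plate: 20 × 250, A = 5 000 mm², y = 155 mm, Ī = 26 041 667 mm⁴.
Top plate: 110 × 12, A = 1 320 mm², y = 286 mm, Ī = 15 840 mm⁴.
Hole (subtracted): ⌀14, A = 153.938 mm², y = 155 mm, Ī = 1885.74 mm⁴.
Centroid: ȳ = ΣA·y / ΣA = 114.958 mm.
Transfer each piece to the horizontal centroidal axis using Ī + A·d² with d = y − 114.958:
  bottom plate: d = -99.9578 mm → contributes +42 279 554 mm⁴
  web plate: d = 40.0422 mm → contributes +34 058 558 mm⁴
  top plate: d = 171.042 mm → contributes +38 633 016 mm⁴
  hole: d = 40.0422 mm → contributes −248 707 mm⁴
Total I = 114 722 422 mm⁴.

Ix ≈ 1.147 × 10⁸ mm⁴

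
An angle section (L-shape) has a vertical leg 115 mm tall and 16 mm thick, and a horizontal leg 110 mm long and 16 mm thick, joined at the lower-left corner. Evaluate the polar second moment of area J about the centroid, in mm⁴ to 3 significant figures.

J ≈ 7.74 × 10⁶ mm⁴

Break the section into simple shapes (no overlaps), measuring from the bottom-left corner of the bounding box.
Vertical leg: 16 × 115, A = 1 840 mm², y = 57.5 mm, Ī = 2 027 833 mm⁴.
Horizontal leg (remainder): 94 × 16, A = 1 504 mm², y = 8 mm, Ī = 32 085 mm⁴.
Centroid: ȳ = ΣA·y / ΣA = 35.237 mm.
Transfer each piece to the centroidal x-axis using Ī + A·d² with d = y − 35.237:
  vertical leg: d = 22.263 mm → contributes +2 939 826 mm⁴
  horizontal leg (remainder): d = -27.237 mm → contributes +1 147 821 mm⁴
Total I = 4 087 647 mm⁴.
For the y-axis: x̄ = 32.737 mm.
Repeating about the centroidal y-axis gives I_y = 3 650 067 mm⁴.
Polar second moment: J = I_x + I_y = 7 737 714 mm⁴.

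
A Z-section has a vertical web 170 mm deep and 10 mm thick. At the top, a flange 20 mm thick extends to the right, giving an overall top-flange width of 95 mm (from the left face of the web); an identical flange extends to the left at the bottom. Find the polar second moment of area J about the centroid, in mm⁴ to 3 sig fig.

J ≈ 3.31 × 10⁷ mm⁴

Treat the section as a set of non-overlapping primitives; coordinates are from the bounding-box lower-left.
Web: 10 × 170, A = 1 700 mm², y = 85 mm, Ī = 4 094 167 mm⁴.
Top flange (beyond web): 85 × 20, A = 1 700 mm², y = 160 mm, Ī = 56 667 mm⁴.
Bottom flange (beyond web): 85 × 20, A = 1 700 mm², y = 10 mm, Ī = 56 667 mm⁴.
Centroid: ȳ = ΣA·y / ΣA = 85 mm.
Transfer each piece to the centroidal x-axis using Ī + A·d² with d = y − 85:
  web: d = 0 mm → contributes +4 094 167 mm⁴
  top flange (beyond web): d = 75 mm → contributes +9 619 167 mm⁴
  bottom flange (beyond web): d = -75 mm → contributes +9 619 167 mm⁴
Total I = 23 332 500 mm⁴.
For the y-axis: x̄ = 90 mm.
Repeating about the centroidal y-axis gives I_y = 9 732 500 mm⁴.
Polar second moment: J = I_x + I_y = 33 065 000 mm⁴.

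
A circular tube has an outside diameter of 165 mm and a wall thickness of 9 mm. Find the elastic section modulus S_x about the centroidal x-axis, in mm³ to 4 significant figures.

S_x ≈ 1.632 × 10⁵ mm³

Decompose the section into non-overlapping parts with the origin at the bottom-left of its bounding rectangle.
Outer circle: ⌀165, A = 21382.5 mm², y = 82.5 mm, Ī = 36 383 601 mm⁴.
Bore (subtracted): ⌀147, A = 16971.7 mm², y = 82.5 mm, Ī = 22 921 300 mm⁴.
By symmetry the centroid is at mid-height, ȳ = 82.5 mm.
All pieces are centred on the centroidal x-axis, so I = ΣĪ (holes subtracted) = 13 462 301 mm⁴.
Extreme fibre distance c = 82.5 mm; S = I/c = 163 179 mm³.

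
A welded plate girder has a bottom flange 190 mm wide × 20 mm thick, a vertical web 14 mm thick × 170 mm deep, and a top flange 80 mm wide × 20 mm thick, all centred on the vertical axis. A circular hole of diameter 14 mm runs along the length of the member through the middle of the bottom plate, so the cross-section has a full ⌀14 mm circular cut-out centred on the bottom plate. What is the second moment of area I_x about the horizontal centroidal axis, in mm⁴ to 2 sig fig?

I_x ≈ 4.8 × 10⁷ mm⁴

Treat the section as a set of non-overlapping primitives; coordinates are from the bounding-box lower-left.
Bottom plate: 190 × 20, A = 3 800 mm², y = 10 mm, Ī = 126 667 mm⁴.
Web plate: 14 × 170, A = 2 380 mm², y = 105 mm, Ī = 5 731 833 mm⁴.
Top plate: 80 × 20, A = 1 600 mm², y = 200 mm, Ī = 53 333 mm⁴.
Hole (subtracted): ⌀14, A = 153.9 mm², y = 10 mm, Ī = 1 886 mm⁴.
Centroid: ȳ = ΣA·y / ΣA = 79.51 mm.
Transfer each piece to the horizontal centroidal axis using Ī + A·d² with d = y − 79.51:
  bottom plate: d = -69.51 mm → contributes +18 487 760 mm⁴
  web plate: d = 25.49 mm → contributes +7 278 017 mm⁴
  top plate: d = 120.5 mm → contributes +23 281 249 mm⁴
  hole: d = -69.51 mm → contributes −745 694 mm⁴
Total I = 48 301 332 mm⁴.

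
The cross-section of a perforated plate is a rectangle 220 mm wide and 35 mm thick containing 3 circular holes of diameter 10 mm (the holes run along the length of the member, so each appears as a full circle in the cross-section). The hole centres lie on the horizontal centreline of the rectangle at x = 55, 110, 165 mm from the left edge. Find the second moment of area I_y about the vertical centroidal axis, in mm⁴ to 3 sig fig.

Split into non-overlapping primitives; take the origin at the lower-left of the bounding box.
Plate: 220 × 35, A = 7 700 mm², x = 110 mm, Ī = 31 056 667 mm⁴.
Hole 1 (subtracted): ⌀10, A = 78.54 mm², x = 55 mm, Ī = 490.87 mm⁴.
Hole 2 (subtracted): ⌀10, A = 78.54 mm², x = 110 mm, Ī = 490.87 mm⁴.
Hole 3 (subtracted): ⌀10, A = 78.54 mm², x = 165 mm, Ī = 490.87 mm⁴.
By symmetry the centroid is at mid-width, x̄ = 110 mm.
Transfer each piece to the vertical centroidal axis using Ī + A·d² with d = x − 110:
  plate: d = 0 mm → contributes +31 056 667 mm⁴
  hole 1: d = -55 mm → contributes −238 074 mm⁴
  hole 2: d = 0 mm → contributes −490.87 mm⁴
  hole 3: d = 55 mm → contributes −238 074 mm⁴
Total I = 30 580 028 mm⁴.

I_y ≈ 3.06 × 10⁷ mm⁴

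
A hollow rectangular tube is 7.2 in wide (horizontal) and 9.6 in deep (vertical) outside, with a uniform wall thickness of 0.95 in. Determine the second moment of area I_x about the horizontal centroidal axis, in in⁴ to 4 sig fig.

Split into non-overlapping primitives; take the origin at the lower-left of the bounding box.
Outer rectangle: 7.2 × 9.6, A = 69.12 in², y = 4.8 in, Ī = 530.842 in⁴.
Inner void (subtracted): 5.3 × 7.7, A = 40.81 in², y = 4.8 in, Ī = 201.635 in⁴.
By symmetry the centroid is at mid-height, ȳ = 4.8 in.
All pieces are centred on the horizontal centroidal axis, so I = ΣĪ (holes subtracted) = 329.206 in⁴.

I_x ≈ 329.2 in⁴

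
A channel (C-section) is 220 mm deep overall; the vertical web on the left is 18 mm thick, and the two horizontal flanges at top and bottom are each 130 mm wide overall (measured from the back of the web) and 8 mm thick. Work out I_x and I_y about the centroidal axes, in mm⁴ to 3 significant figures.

Split into non-overlapping primitives; take the origin at the lower-left of the bounding box.
Web: 18 × 220, A = 3 960 mm², y = 110 mm, Ī = 15 972 000 mm⁴.
Top flange (beyond web): 112 × 8, A = 896 mm², y = 216 mm, Ī = 4778.7 mm⁴.
Bottom flange (beyond web): 112 × 8, A = 896 mm², y = 4 mm, Ī = 4778.7 mm⁴.
By symmetry the centroid is at mid-height, ȳ = 110 mm.
Transfer each piece to the centroidal x-axis using Ī + A·d² with d = y − 110:
  web: d = 0 mm → contributes +15 972 000 mm⁴
  top flange (beyond web): d = 106 mm → contributes +10 072 235 mm⁴
  bottom flange (beyond web): d = -106 mm → contributes +10 072 235 mm⁴
Total I = 36 116 469 mm⁴.
For the y-axis: x̄ = 29.25 mm.
Repeating about the centroidal y-axis gives I_y = 7 192 597 mm⁴.

I_x ≈ 3.61 × 10⁷ mm⁴, I_y ≈ 7.19 × 10⁶ mm⁴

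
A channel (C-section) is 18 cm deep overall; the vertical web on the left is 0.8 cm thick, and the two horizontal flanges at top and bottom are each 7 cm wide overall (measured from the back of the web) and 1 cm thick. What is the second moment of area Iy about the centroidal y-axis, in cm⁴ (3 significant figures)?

Iy ≈ 122 cm⁴

Break the section into simple shapes (no overlaps), measuring from the bottom-left corner of the bounding box.
Web: 0.8 × 18, A = 14.4 cm², x = 0.4 cm, Ī = 0.768 cm⁴.
Top flange (beyond web): 6.2 × 1, A = 6.2 cm², x = 3.9 cm, Ī = 19.861 cm⁴.
Bottom flange (beyond web): 6.2 × 1, A = 6.2 cm², x = 3.9 cm, Ī = 19.861 cm⁴.
Centroid: x̄ = ΣA·x / ΣA = 2.0194 cm.
Transfer each piece to the centroidal y-axis using Ī + A·d² with d = x − 2.0194:
  web: d = -1.6194 cm → contributes +38.532 cm⁴
  top flange (beyond web): d = 1.8806 cm → contributes +41.788 cm⁴
  bottom flange (beyond web): d = 1.8806 cm → contributes +41.788 cm⁴
Total I = 122.11 cm⁴.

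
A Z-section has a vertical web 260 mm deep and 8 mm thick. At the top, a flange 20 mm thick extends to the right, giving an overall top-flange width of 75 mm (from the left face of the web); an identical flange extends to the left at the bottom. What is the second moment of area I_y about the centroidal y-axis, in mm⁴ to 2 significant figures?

I_y ≈ 4.8 × 10⁶ mm⁴

Split into non-overlapping primitives; take the origin at the lower-left of the bounding box.
Web: 8 × 260, A = 2 080 mm², x = 71 mm, Ī = 11 093 mm⁴.
Top flange (beyond web): 67 × 20, A = 1 340 mm², x = 108.5 mm, Ī = 501 272 mm⁴.
Bottom flange (beyond web): 67 × 20, A = 1 340 mm², x = 33.5 mm, Ī = 501 272 mm⁴.
Centroid: x̄ = ΣA·x / ΣA = 71 mm.
Transfer each piece to the centroidal y-axis using Ī + A·d² with d = x − 71:
  web: d = 0 mm → contributes +11 093 mm⁴
  top flange (beyond web): d = 37.5 mm → contributes +2 385 647 mm⁴
  bottom flange (beyond web): d = -37.5 mm → contributes +2 385 647 mm⁴
Total I = 4 782 387 mm⁴.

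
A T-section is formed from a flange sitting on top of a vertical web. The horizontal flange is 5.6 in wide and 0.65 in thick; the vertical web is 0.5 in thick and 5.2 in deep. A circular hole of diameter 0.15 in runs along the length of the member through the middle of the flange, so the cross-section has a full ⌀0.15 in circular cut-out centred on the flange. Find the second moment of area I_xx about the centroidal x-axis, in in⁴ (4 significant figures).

I_xx ≈ 18.94 in⁴

Split into non-overlapping primitives; take the origin at the lower-left of the bounding box.
Flange: 5.6 × 0.65, A = 3.64 in², y = 5.525 in, Ī = 0.128158 in⁴.
Web: 0.5 × 5.2, A = 2.6 in², y = 2.6 in, Ī = 5.85867 in⁴.
Hole (subtracted): ⌀0.15, A = 0.0176715 in², y = 5.525 in, Ī = 0.0000248505 in⁴.
Centroid: ȳ = ΣA·y / ΣA = 4.30279 in.
Transfer each piece to the centroidal x-axis using Ī + A·d² with d = y − 4.30279:
  flange: d = 1.22221 in → contributes +5.56559 in⁴
  web: d = -1.70279 in → contributes +13.3973 in⁴
  hole: d = 1.22221 in → contributes −0.0264225 in⁴
Total I = 18.9365 in⁴.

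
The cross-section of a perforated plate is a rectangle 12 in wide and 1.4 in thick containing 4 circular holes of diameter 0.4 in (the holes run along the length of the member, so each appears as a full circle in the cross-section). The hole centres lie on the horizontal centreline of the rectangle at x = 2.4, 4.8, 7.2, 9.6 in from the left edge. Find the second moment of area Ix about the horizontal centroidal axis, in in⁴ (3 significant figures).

Ix ≈ 2.74 in⁴

Break the section into simple shapes (no overlaps), measuring from the bottom-left corner of the bounding box.
Plate: 12 × 1.4, A = 16.8 in², y = 0.7 in, Ī = 2.744 in⁴.
Hole 1 (subtracted): ⌀0.4, A = 0.12566 in², y = 0.7 in, Ī = 0.0012566 in⁴.
Hole 2 (subtracted): ⌀0.4, A = 0.12566 in², y = 0.7 in, Ī = 0.0012566 in⁴.
Hole 3 (subtracted): ⌀0.4, A = 0.12566 in², y = 0.7 in, Ī = 0.0012566 in⁴.
Hole 4 (subtracted): ⌀0.4, A = 0.12566 in², y = 0.7 in, Ī = 0.0012566 in⁴.
By symmetry the centroid is at mid-height, ȳ = 0.7 in.
All pieces are centred on the horizontal centroidal axis, so I = ΣĪ (holes subtracted) = 2.739 in⁴.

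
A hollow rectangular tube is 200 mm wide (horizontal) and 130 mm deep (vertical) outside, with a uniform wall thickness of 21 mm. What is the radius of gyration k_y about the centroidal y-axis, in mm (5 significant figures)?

k_y ≈ 69.091 mm

Decompose the section into non-overlapping parts with the origin at the bottom-left of its bounding rectangle.
Outer rectangle: 200 × 130, A = 26 000 mm², x = 100 mm, Ī = 86 666 667 mm⁴.
Inner void (subtracted): 158 × 88, A = 13 904 mm², x = 100 mm, Ī = 28 924 955 mm⁴.
By symmetry the centroid is at mid-width, x̄ = 100 mm.
All pieces are centred on the centroidal y-axis, so I = ΣĪ (holes subtracted) = 57 741 712 mm⁴.
Radius of gyration: k = √(I/A) = √(57 741 712 / 12 096) = 69.09139 mm.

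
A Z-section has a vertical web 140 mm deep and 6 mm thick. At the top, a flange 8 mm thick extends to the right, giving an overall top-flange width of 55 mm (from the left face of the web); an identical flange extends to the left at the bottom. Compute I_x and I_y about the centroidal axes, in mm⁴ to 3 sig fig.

Break the section into simple shapes (no overlaps), measuring from the bottom-left corner of the bounding box.
Web: 6 × 140, A = 840 mm², y = 70 mm, Ī = 1 372 000 mm⁴.
Top flange (beyond web): 49 × 8, A = 392 mm², y = 136 mm, Ī = 2090.7 mm⁴.
Bottom flange (beyond web): 49 × 8, A = 392 mm², y = 4 mm, Ī = 2090.7 mm⁴.
Centroid: ȳ = ΣA·y / ΣA = 70 mm.
Transfer each piece to the centroidal x-axis using Ī + A·d² with d = y − 70:
  web: d = 0 mm → contributes +1 372 000 mm⁴
  top flange (beyond web): d = 66 mm → contributes +1 709 643 mm⁴
  bottom flange (beyond web): d = -66 mm → contributes +1 709 643 mm⁴
Total I = 4 791 285 mm⁴.
For the y-axis: x̄ = 52 mm.
Repeating about the centroidal y-axis gives I_y = 752 285 mm⁴.

I_x ≈ 4.79 × 10⁶ mm⁴, I_y ≈ 7.52 × 10⁵ mm⁴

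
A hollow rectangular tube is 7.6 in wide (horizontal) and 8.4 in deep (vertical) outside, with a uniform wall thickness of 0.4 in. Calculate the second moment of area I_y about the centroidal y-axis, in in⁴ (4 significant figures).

Split into non-overlapping primitives; take the origin at the lower-left of the bounding box.
Outer rectangle: 7.6 × 8.4, A = 63.84 in², x = 3.8 in, Ī = 307.283 in⁴.
Inner void (subtracted): 6.8 × 7.6, A = 51.68 in², x = 3.8 in, Ī = 199.14 in⁴.
By symmetry the centroid is at mid-width, x̄ = 3.8 in.
All pieces are centred on the centroidal y-axis, so I = ΣĪ (holes subtracted) = 108.143 in⁴.

I_y ≈ 108.1 in⁴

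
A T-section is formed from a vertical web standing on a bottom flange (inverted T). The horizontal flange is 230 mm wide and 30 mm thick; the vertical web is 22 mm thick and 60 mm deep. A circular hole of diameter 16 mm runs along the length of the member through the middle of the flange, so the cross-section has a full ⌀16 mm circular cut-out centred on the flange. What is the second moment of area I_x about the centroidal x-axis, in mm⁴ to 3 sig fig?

Split into non-overlapping primitives; take the origin at the lower-left of the bounding box.
Flange: 230 × 30, A = 6 900 mm², y = 15 mm, Ī = 517 500 mm⁴.
Web: 22 × 60, A = 1 320 mm², y = 60 mm, Ī = 396 000 mm⁴.
Hole (subtracted): ⌀16, A = 201.06 mm², y = 15 mm, Ī = 3 217 mm⁴.
Centroid: ȳ = ΣA·y / ΣA = 22.407 mm.
Transfer each piece to the centroidal x-axis using Ī + A·d² with d = y − 22.407:
  flange: d = -7.4075 mm → contributes +896 107 mm⁴
  web: d = 37.593 mm → contributes +2 261 422 mm⁴
  hole: d = -7.4075 mm → contributes −14 249 mm⁴
Total I = 3 143 280 mm⁴.

I_x ≈ 3.14 × 10⁶ mm⁴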